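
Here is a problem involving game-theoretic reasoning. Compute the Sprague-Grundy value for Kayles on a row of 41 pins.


Kayles: a move removes 1 or 2 adjacent pins from a contiguous row.
Removing pins from a row of k leaves two independent rows (a, b) with a + b = k - 1 (one pin) or a + b = k - 2 (two pins); an end removal gives a = 0.
By Sprague-Grundy, G(k) = mex{ G(a) XOR G(b) } over all these splits. G(0) = 0.
G(1): splits (0,0):0^0=0 -> mex({0}) = 1
G(2): splits (0,1):0^1=1 (0,0):0^0=0 -> mex({0, 1}) = 2
G(3): splits (0,2):0^2=2 (1,1):1^1=0 (0,1):0^1=1 -> mex({0, 1, 2}) = 3
G(4): splits (0,3):0^3=3 (1,2):1^2=3 (0,2):0^2=2 (1,1):1^1=0 -> mex({0, 2, 3}) = 1
G(5): splits (0,4):0^1=1 (1,3):1^3=2 (2,2):2^2=0 (0,3):0^3=3 (1,2):1^2=3 -> mex({0, 1, 2, 3}) = 4
G(6) = mex({0, 1, 2, 4}) = 3
G(7) = mex({0, 1, 3, 4, 5}) = 2
G(8) = mex({0, 2, 3, 5, 6}) = 1
G(9) = mex({0, 1, 2, 3, 6, 7}) = 4
G(10) = mex({0, 1, 3, 4, 5, 7}) = 2
G(11) = mex({0, 1, 2, 3, 4, 5}) = 6
G(12) = mex({0, 1, 2, 3, 5, 6, 7}) = 4
G(13) = mex({0, 2, 3, 4, 6, 7}) = 1
G(14) = mex({0, 1, 4, 5, 6, 7}) = 2
G(15) = mex({0, 1, 2, 3, 4, 5, 6}) = 7
G(16) = mex({0, 2, 3, 5, 6, 7}) = 1
G(17) = mex({0, 1, 2, 3, 5, 6, 7}) = 4
G(18) = mex({0, 1, 2, 4, 5, 6}) = 3
G(19) = mex({0, 1, 3, 4, 5, 7}) = 2
G(20) = mex({0, 2, 3, 4, 5, 6, 7}) = 1
G(21) = mex({0, 1, 2, 3, 5, 6, 7}) = 4
G(22) = mex({0, 1, 2, 3, 4, 5, 7}) = 6
G(23) = mex({0, 1, 2, 3, 4, 5, 6}) = 7
G(24) = mex({0, 1, 2, 3, 5, 6, 7}) = 4
G(25) = mex({0, 2, 3, 4, 6, 7}) = 1
G(26) = mex({0, 1, 3, 4, 5, 6, 7}) = 2
G(27) = mex({0, 1, 2, 3, 4, 5, 6, 7}) = 8
G(28) = mex({0, 1, 2, 3, 4, 6, 7, 8}) = 5
G(29) = mex({0, 1, 2, 3, 5, 6, 7, 8, 9}) = 4
G(30) = mex({0, 1, 2, 3, 4, 5, 6, 9, 10}) = 7
G(31) = mex({0, 1, 3, 4, 5, 7, 10, 11}) = 2
G(32) = mex({0, 2, 3, 4, 5, 6, 7, 9, 11}) = 1
G(33) = mex({0, 1, 2, 3, 4, 5, 6, 7, 9, 12}) = 8
G(34) = mex({0, 1, 2, 3, 4, 5, 7, 8, 11, 12}) = 6
G(35) = mex({0, 1, 2, 3, 4, 5, 6, 8, 9, 10, 11}) = 7
G(36) = mex({0, 1, 2, 3, 5, 6, 7, 9, 10}) = 4
G(37) = mex({0, 2, 3, 4, 6, 7, 9, 10, 11, 12}) = 1
G(38) = mex({0, 1, 3, 4, 5, 6, 7, 9, 10, 11, 12}) = 2
G(39) = mex({0, 1, 2, 4, 5, 6, 7, 9, 10, 12, 14}) = 3
G(40) = mex({0, 2, 3, 4, 6, 7, 11, 12, 14}) = 1
G(41) = mex({0, 1, 2, 3, 5, 6, 7, 9, 10, 11, 12}) = 4
Therefore G(41) = 4.

4


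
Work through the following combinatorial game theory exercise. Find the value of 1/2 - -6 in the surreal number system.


x = 1/2, y = -6
Converting to common denominator: 2
x = 1/2, y = -12/2
x - y = 1/2 - -6 = 13/2

13/2


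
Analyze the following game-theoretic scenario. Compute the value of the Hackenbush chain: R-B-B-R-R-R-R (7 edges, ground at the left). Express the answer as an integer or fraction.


Edges (from ground): R-B-B-R-R-R-R
By Berlekamp's sign-expansion rule, a Blue-Red Hackenbush stalk has the value of the surreal number whose sign sequence is the edge sequence with B -> + and R -> -.
Sign sequence: -++----
Trace the sign expansion in the surreal number tree, starting from 0:
Edge 1: R (sign -) -> bounds (-inf, 0), value = -1
Edge 2: B (sign +) -> bounds (-1, 0), value = -1/2
Edge 3: B (sign +) -> bounds (-1/2, 0), value = -1/4
Edge 4: R (sign -) -> bounds (-1/2, -1/4), value = -3/8
Edge 5: R (sign -) -> bounds (-1/2, -3/8), value = -7/16
Edge 6: R (sign -) -> bounds (-1/2, -7/16), value = -15/32
Edge 7: R (sign -) -> bounds (-1/2, -15/32), value = -31/64
Game value = -31/64

-31/64


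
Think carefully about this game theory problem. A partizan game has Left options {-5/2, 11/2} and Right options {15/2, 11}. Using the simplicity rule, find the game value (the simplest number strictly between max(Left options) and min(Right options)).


Left options: {-5/2, 11/2}, max = 11/2
Right options: {15/2, 11}, min = 15/2
All options are numbers and max(Left) < min(Right), so by the simplicity theorem the value is the simplest (earliest-born) number strictly between 11/2 and 15/2.
Integers 6 through 7 all lie strictly between 11/2 and 15/2.
Among integers, the simplest (lowest birthday = smallest |n|; 0 is born on day 0, +-n on day n) is 6.
No non-integer in the interval can be simpler: if x is a non-integer in the interval, then floor(x) or ceil(x) also lies in the interval (the interval contains an integer), and both are proper prefixes of x's sign expansion, i.e. born earlier. So the game value is 6.
Game value = 6

6


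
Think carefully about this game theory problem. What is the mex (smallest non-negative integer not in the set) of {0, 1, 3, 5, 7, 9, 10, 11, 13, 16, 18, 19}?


Set = {0, 1, 3, 5, 7, 9, 10, 11, 13, 16, 18, 19}
0 is in the set.
1 is in the set.
2 is NOT in the set. This is the mex.
mex = 2

2


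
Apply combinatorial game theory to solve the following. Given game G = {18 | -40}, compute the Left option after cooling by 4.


Original game: {18 | -40} (a switch {a | b} with a > b).
Cooling by t (for t below the temperature (a - b)/2 = 29) taxes each move by t: {a | b} cooled by t is {a - t | b + t}.
Cooling amount: t = 4
Cooled Left option: 18 - 4 = 14
Cooled Right option: -40 + 4 = -36
Cooled game: {14 | -36}
Left option = 14

14


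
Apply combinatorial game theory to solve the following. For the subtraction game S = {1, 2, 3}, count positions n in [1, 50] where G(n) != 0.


Subtraction set S = {1, 2, 3}, so G(n) = n mod 4.
G(n) = 0 when n is a multiple of 4.
Multiples of 4 in [1, 50]: 12
N-positions (nonzero Grundy) = 50 - 12 = 38

38


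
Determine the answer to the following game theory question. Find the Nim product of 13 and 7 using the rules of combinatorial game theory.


Nim multiplication is bilinear over XOR: (u XOR v) * w = (u*w) XOR (v*w).
So we split each operand into its bit components and XOR the pairwise Nim products.
13 = 1 + 4 + 8 (as XOR of powers of 2).
7 = 1 + 2 + 4 (as XOR of powers of 2).
Using the standard Nim-product table on single bits:
  2*2 = 3,   2*4 = 8,   2*8 = 12,
  4*4 = 6,   4*8 = 11,  8*8 = 13,
and  1*x = x (identity), k*l = l*k (commutative).
Pairwise Nim products:
  1 * 1 = 1
  1 * 2 = 2
  1 * 4 = 4
  4 * 1 = 4
  4 * 2 = 8
  4 * 4 = 6
  8 * 1 = 8
  8 * 2 = 12
  8 * 4 = 11
XOR them: 1 XOR 2 XOR 4 XOR 4 XOR 8 XOR 6 XOR 8 XOR 12 XOR 11 = 2.
Result: 13 * 7 = 2 (in Nim).

2


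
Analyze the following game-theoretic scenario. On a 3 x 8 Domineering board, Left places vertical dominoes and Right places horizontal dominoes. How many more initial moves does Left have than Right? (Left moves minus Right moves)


Board is 3 x 8 (rows x cols).
Left (vertical) placements: (rows-1) * cols = 2 * 8 = 16
Right (horizontal) placements: rows * (cols-1) = 3 * 7 = 21
Advantage = Left - Right = 16 - 21 = -5

-5


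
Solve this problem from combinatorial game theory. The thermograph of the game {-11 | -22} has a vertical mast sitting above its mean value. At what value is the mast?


Game = {-11 | -22}, a switch {a | b} with numbers a > b.
Its thermograph has left wall a - t and right wall b + t, which meet at t = (a - b)/2, where both equal (a + b)/2. So the mast (mean value) is at (a + b)/2.
Mean = (-11 + (-22))/2 = -33/2 = -33/2

-33/2


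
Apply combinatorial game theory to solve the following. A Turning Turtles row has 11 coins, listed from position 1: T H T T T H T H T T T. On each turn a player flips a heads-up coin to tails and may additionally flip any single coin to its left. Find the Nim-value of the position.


Coins: T H T T T H T H T T T
Key fact: a single head at position k behaves exactly like a Nim heap of size k (turning it to T and optionally flipping a coin at j < k corresponds to moving the heap from k to j, or to 0), and heads combine as a disjunctive sum (two heads at the same place would cancel, matching j XOR j = 0). So the Nim-value is the XOR of the 1-indexed positions of the heads.
Face-up positions (1-indexed): [2, 6, 8]
XOR 0 with 2: 0 XOR 2 = 2
XOR 2 with 6: 2 XOR 6 = 4
XOR 4 with 8: 4 XOR 8 = 12
Nim-value = 12

12


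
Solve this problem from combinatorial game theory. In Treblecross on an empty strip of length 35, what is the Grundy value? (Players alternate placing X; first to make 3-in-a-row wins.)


Treblecross: place X on empty cells; 3-in-a-row wins.
Playing within two cells of an existing X lets the opponent win at once, so sensible play treats the cells i-2..i+2 around each X as dead. The player left with no safe cell loses, so this is a normal-play take-away game on strips of safe cells.
Placing X at cell i (0-indexed) of a strip of k safe cells leaves independent strips of sizes max(0, i-2) and max(0, k-i-3). Hence G(k) = mex{ G(max(0,i-2)) XOR G(max(0,k-i-3)) : 0 <= i < k }, with G(0) = 0.
G(1): splits (0,0):0^0=0 -> mex({0}) = 1
G(2): splits (0,0):0^0=0 -> mex({0}) = 1
G(3): splits (0,0):0^0=0 -> mex({0}) = 1
G(4): splits (0,1):0^1=1 (0,0):0^0=0 -> mex({0, 1}) = 2
G(5): splits (0,2):0^1=1 (0,1):0^1=1 (0,0):0^0=0 -> mex({0, 1}) = 2
G(6) = mex({1}) = 0
G(7) = mex({0, 1, 2}) = 3
G(8) = mex({0, 1, 2}) = 3
G(9) = mex({0, 2}) = 1
G(10) = mex({0, 2, 3}) = 1
G(11) = mex({0, 3}) = 1
G(12) = mex({1, 3}) = 0
G(13) = mex({0, 1, 2, 3}) = 4
G(14) = mex({0, 1, 2}) = 3
G(15) = mex({0, 1, 2}) = 3
G(16) = mex({0, 1, 2, 4}) = 3
G(17) = mex({0, 1, 3, 4}) = 2
G(18) = mex({0, 1, 3, 4}) = 2
G(19) = mex({0, 1, 3, 5}) = 2
G(20) = mex({0, 1, 2, 3, 5}) = 4
G(21) = mex({0, 1, 2, 3, 5}) = 4
G(22) = mex({1, 2, 6}) = 0
G(23) = mex({0, 1, 2, 3, 4, 6}) = 5
G(24) = mex({0, 1, 2, 3, 4}) = 5
G(25) = mex({0, 1, 3, 4, 7}) = 2
G(26) = mex({0, 1, 3, 4, 5, 7}) = 2
G(27) = mex({0, 1, 3, 5}) = 2
G(28) = mex({0, 1, 2, 5}) = 3
G(29) = mex({0, 1, 2, 4, 5, 6}) = 3
G(30) = mex({1, 2, 4, 6}) = 0
G(31) = mex({0, 1, 2, 3, 4, 6}) = 5
G(32) = mex({1, 2, 3, 4, 7}) = 0
G(33) = mex({0, 3, 7}) = 1
G(34) = mex({0, 2, 3, 5, 7}) = 1
G(35) = mex({0, 2, 3, 5, 6}) = 1
Therefore G(35) = 1.

1


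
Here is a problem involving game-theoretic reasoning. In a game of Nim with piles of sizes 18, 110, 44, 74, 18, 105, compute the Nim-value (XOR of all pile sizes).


We need the XOR (exclusive or) of all pile sizes.
After XOR-ing pile 1 (size 18): 0 XOR 18 = 18
After XOR-ing pile 2 (size 110): 18 XOR 110 = 124
After XOR-ing pile 3 (size 44): 124 XOR 44 = 80
After XOR-ing pile 4 (size 74): 80 XOR 74 = 26
After XOR-ing pile 5 (size 18): 26 XOR 18 = 8
After XOR-ing pile 6 (size 105): 8 XOR 105 = 97
The Nim-value of this position is 97.

97


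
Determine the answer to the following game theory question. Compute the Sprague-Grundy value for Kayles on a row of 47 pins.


Kayles: a move removes 1 or 2 adjacent pins from a contiguous row.
Removing pins from a row of k leaves two independent rows (a, b) with a + b = k - 1 (one pin) or a + b = k - 2 (two pins); an end removal gives a = 0.
By Sprague-Grundy, G(k) = mex{ G(a) XOR G(b) } over all these splits. G(0) = 0.
G(1): splits (0,0):0^0=0 -> mex({0}) = 1
G(2): splits (0,1):0^1=1 (0,0):0^0=0 -> mex({0, 1}) = 2
G(3): splits (0,2):0^2=2 (1,1):1^1=0 (0,1):0^1=1 -> mex({0, 1, 2}) = 3
G(4): splits (0,3):0^3=3 (1,2):1^2=3 (0,2):0^2=2 (1,1):1^1=0 -> mex({0, 2, 3}) = 1
G(5): splits (0,4):0^1=1 (1,3):1^3=2 (2,2):2^2=0 (0,3):0^3=3 (1,2):1^2=3 -> mex({0, 1, 2, 3}) = 4
G(6) = mex({0, 1, 2, 4}) = 3
G(7) = mex({0, 1, 3, 4, 5}) = 2
G(8) = mex({0, 2, 3, 5, 6}) = 1
G(9) = mex({0, 1, 2, 3, 6, 7}) = 4
G(10) = mex({0, 1, 3, 4, 5, 7}) = 2
G(11) = mex({0, 1, 2, 3, 4, 5}) = 6
G(12) = mex({0, 1, 2, 3, 5, 6, 7}) = 4
G(13) = mex({0, 2, 3, 4, 6, 7}) = 1
G(14) = mex({0, 1, 4, 5, 6, 7}) = 2
G(15) = mex({0, 1, 2, 3, 4, 5, 6}) = 7
G(16) = mex({0, 2, 3, 5, 6, 7}) = 1
G(17) = mex({0, 1, 2, 3, 5, 6, 7}) = 4
G(18) = mex({0, 1, 2, 4, 5, 6}) = 3
G(19) = mex({0, 1, 3, 4, 5, 7}) = 2
G(20) = mex({0, 2, 3, 4, 5, 6, 7}) = 1
G(21) = mex({0, 1, 2, 3, 5, 6, 7}) = 4
G(22) = mex({0, 1, 2, 3, 4, 5, 7}) = 6
G(23) = mex({0, 1, 2, 3, 4, 5, 6}) = 7
G(24) = mex({0, 1, 2, 3, 5, 6, 7}) = 4
G(25) = mex({0, 2, 3, 4, 6, 7}) = 1
G(26) = mex({0, 1, 3, 4, 5, 6, 7}) = 2
G(27) = mex({0, 1, 2, 3, 4, 5, 6, 7}) = 8
G(28) = mex({0, 1, 2, 3, 4, 6, 7, 8}) = 5
G(29) = mex({0, 1, 2, 3, 5, 6, 7, 8, 9}) = 4
G(30) = mex({0, 1, 2, 3, 4, 5, 6, 9, 10}) = 7
G(31) = mex({0, 1, 3, 4, 5, 7, 10, 11}) = 2
G(32) = mex({0, 2, 3, 4, 5, 6, 7, 9, 11}) = 1
G(33) = mex({0, 1, 2, 3, 4, 5, 6, 7, 9, 12}) = 8
G(34) = mex({0, 1, 2, 3, 4, 5, 7, 8, 11, 12}) = 6
G(35) = mex({0, 1, 2, 3, 4, 5, 6, 8, 9, 10, 11}) = 7
G(36) = mex({0, 1, 2, 3, 5, 6, 7, 9, 10}) = 4
G(37) = mex({0, 2, 3, 4, 6, 7, 9, 10, 11, 12}) = 1
G(38) = mex({0, 1, 3, 4, 5, 6, 7, 9, 10, 11, 12}) = 2
G(39) = mex({0, 1, 2, 4, 5, 6, 7, 9, 10, 12, 14}) = 3
G(40) = mex({0, 2, 3, 4, 6, 7, 11, 12, 14}) = 1
G(41) = mex({0, 1, 2, 3, 5, 6, 7, 9, 10, 11, 12}) = 4
G(42) = mex({0, 1, 2, 3, 4, 5, 6, 9, 10}) = 7
G(43) = mex({0, 1, 3, 4, 5, 7, 9, 10, 12, 15}) = 2
G(44) = mex({0, 2, 3, 4, 5, 6, 7, 9, 10, 12, 15}) = 1
G(45) = mex({0, 1, 2, 3, 4, 5, 6, 7, 9, 10, 12, 14}) = 8
G(46) = mex({0, 1, 3, 4, 5, 7, 8, 11, 12, 14}) = 2
G(47) = mex({0, 1, 2, 3, 4, 5, 6, 8, 9, 10, 11, 12}) = 7
Therefore G(47) = 7.

7


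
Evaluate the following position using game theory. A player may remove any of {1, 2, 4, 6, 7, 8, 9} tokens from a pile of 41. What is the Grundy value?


The subtraction set is S = {1, 2, 4, 6, 7, 8, 9}.
G(k) = mex{ G(k - s) : s in S, s <= k }. We compute iteratively: G(0) = 0.
G(1) = mex({0}) = 1
G(2) = mex({0, 1}) = 2
G(3) = mex({1, 2}) = 0
G(4) = mex({0, 2}) = 1
G(5) = mex({0, 1}) = 2
G(6) = mex({0, 1, 2}) = 3
G(7) = mex({0, 1, 2, 3}) = 4
G(8) = mex({0, 1, 2, 3, 4}) = 5
G(9) = mex({0, 1, 2, 4, 5}) = 3
G(10) = mex({0, 1, 2, 3, 5}) = 4
G(11) = mex({0, 1, 2, 3, 4}) = 5
G(12) = mex({0, 1, 2, 3, 4, 5}) = 6
G(13) = mex({1, 2, 3, 4, 5, 6}) = 0
G(14) = mex({0, 2, 3, 4, 5, 6}) = 1
G(15) = mex({0, 1, 3, 4, 5}) = 2
G(16) = mex({1, 2, 3, 4, 5, 6}) = 0
G(17) = mex({0, 2, 3, 4, 5}) = 1
G(18) = mex({0, 1, 3, 4, 5, 6}) = 2
G(19) = mex({0, 1, 2, 4, 5, 6}) = 3
G(20) = mex({0, 1, 2, 3, 5, 6}) = 4
G(21) = mex({0, 1, 2, 3, 4, 6}) = 5
Observe that G(13)..G(21) = 0, 1, 2, 0, 1, 2, 3, 4, 5 repeats G(0)..G(8) = 0, 1, 2, 0, 1, 2, 3, 4, 5.
For k >= max(S) = 9, G(k) is determined by the previous 9 values G(k-9)..G(k-1); a window of 9 consecutive values has recurred shifted by 13, so by induction G(k + 13) = G(k) for all k >= 0: the sequence is periodic from the start with period 13.
One period: G(0..12) = 0, 1, 2, 0, 1, 2, 3, 4, 5, 3, 4, 5, 6.
41 mod 13 = 2, so G(41) = G(2) = 2.

2


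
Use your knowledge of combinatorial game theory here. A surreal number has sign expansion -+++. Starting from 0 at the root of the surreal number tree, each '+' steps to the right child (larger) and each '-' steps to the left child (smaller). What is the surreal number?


Sign expansion: -+++
Rule: track bounds (lo, hi), initially (-inf, +inf). On '+', the current value becomes lo and we move to the simplest number in (value, hi): value + 1 if hi = +inf, otherwise the midpoint (value + hi)/2. On '-', the current value becomes hi and we move to value - 1 if lo = -inf, otherwise the midpoint (lo + value)/2.
Start at 0.
Step 1: sign = -, move left. Bounds: (-inf, 0). Value = -1
Step 2: sign = +, move right. Bounds: (-1, 0). Value = -1/2
Step 3: sign = +, move right. Bounds: (-1/2, 0). Value = -1/4
Step 4: sign = +, move right. Bounds: (-1/4, 0). Value = -1/8
The surreal number with sign expansion -+++ is -1/8.

-1/8


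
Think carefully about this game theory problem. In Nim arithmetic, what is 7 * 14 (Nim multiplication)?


Nim multiplication is bilinear over XOR: (u XOR v) * w = (u*w) XOR (v*w).
So we split each operand into its bit components and XOR the pairwise Nim products.
7 = 1 + 2 + 4 (as XOR of powers of 2).
14 = 2 + 4 + 8 (as XOR of powers of 2).
Using the standard Nim-product table on single bits:
  2*2 = 3,   2*4 = 8,   2*8 = 12,
  4*4 = 6,   4*8 = 11,  8*8 = 13,
and  1*x = x (identity), k*l = l*k (commutative).
Pairwise Nim products:
  1 * 2 = 2
  1 * 4 = 4
  1 * 8 = 8
  2 * 2 = 3
  2 * 4 = 8
  2 * 8 = 12
  4 * 2 = 8
  4 * 4 = 6
  4 * 8 = 11
XOR them: 2 XOR 4 XOR 8 XOR 3 XOR 8 XOR 12 XOR 8 XOR 6 XOR 11 = 12.
Result: 7 * 14 = 12 (in Nim).

12


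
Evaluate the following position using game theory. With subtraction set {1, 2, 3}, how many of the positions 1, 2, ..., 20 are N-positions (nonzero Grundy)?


Subtraction set S = {1, 2, 3}, so G(n) = n mod 4.
G(n) = 0 when n is a multiple of 4.
Multiples of 4 in [1, 20]: 5
N-positions (nonzero Grundy) = 20 - 5 = 15

15


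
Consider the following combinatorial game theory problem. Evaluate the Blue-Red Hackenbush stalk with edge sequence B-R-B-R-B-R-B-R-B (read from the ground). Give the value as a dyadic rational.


Edges (from ground): B-R-B-R-B-R-B-R-B
By Berlekamp's sign-expansion rule, a Blue-Red Hackenbush stalk has the value of the surreal number whose sign sequence is the edge sequence with B -> + and R -> -.
Sign sequence: +-+-+-+-+
Trace the sign expansion in the surreal number tree, starting from 0:
Edge 1: B (sign +) -> bounds (0, +inf), value = 1
Edge 2: R (sign -) -> bounds (0, 1), value = 1/2
Edge 3: B (sign +) -> bounds (1/2, 1), value = 3/4
Edge 4: R (sign -) -> bounds (1/2, 3/4), value = 5/8
Edge 5: B (sign +) -> bounds (5/8, 3/4), value = 11/16
Edge 6: R (sign -) -> bounds (5/8, 11/16), value = 21/32
Edge 7: B (sign +) -> bounds (21/32, 11/16), value = 43/64
Edge 8: R (sign -) -> bounds (21/32, 43/64), value = 85/128
Edge 9: B (sign +) -> bounds (85/128, 43/64), value = 171/256
Game value = 171/256

171/256


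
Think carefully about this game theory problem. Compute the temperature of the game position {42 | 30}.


The game is {42 | 30}, a switch {a | b} with numbers a > b.
Cooling {a | b} by t gives {a - t | b + t}, which stops being hot when a - t = b + t, i.e. at t = (a - b)/2. So the temperature of a switch is (a - b)/2.
Temperature = (Left option - Right option) / 2
= (42 - (30)) / 2
= 12 / 2
= 6

6


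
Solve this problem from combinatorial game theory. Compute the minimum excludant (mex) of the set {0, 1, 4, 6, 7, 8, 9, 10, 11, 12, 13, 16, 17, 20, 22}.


Set = {0, 1, 4, 6, 7, 8, 9, 10, 11, 12, 13, 16, 17, 20, 22}
0 is in the set.
1 is in the set.
2 is NOT in the set. This is the mex.
mex = 2

2


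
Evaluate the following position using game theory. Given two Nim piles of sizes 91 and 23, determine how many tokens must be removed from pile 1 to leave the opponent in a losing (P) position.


Piles: 91 and 23
Current XOR: 91 XOR 23 = 76 (non-zero, so this is an N-position).
To make the XOR zero, we need to find a move that balances the piles.
For pile 1 (size 91): target = 91 XOR 76 = 23
We reduce pile 1 from 91 to 23.
Tokens removed: 91 - 23 = 68
Verification: 23 XOR 23 = 0

68


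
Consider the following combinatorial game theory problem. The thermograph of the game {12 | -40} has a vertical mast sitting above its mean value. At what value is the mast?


Game = {12 | -40}, a switch {a | b} with numbers a > b.
Its thermograph has left wall a - t and right wall b + t, which meet at t = (a - b)/2, where both equal (a + b)/2. So the mast (mean value) is at (a + b)/2.
Mean = (12 + (-40))/2 = -28/2 = -14

-14


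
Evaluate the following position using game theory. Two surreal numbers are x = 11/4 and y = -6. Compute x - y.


x = 11/4, y = -6
Converting to common denominator: 4
x = 11/4, y = -24/4
x - y = 11/4 - -6 = 35/4

35/4


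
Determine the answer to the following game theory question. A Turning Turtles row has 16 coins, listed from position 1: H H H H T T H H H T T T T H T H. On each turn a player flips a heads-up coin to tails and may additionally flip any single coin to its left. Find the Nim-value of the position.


Coins: H H H H T T H H H T T T T H T H
Key fact: a single head at position k behaves exactly like a Nim heap of size k (turning it to T and optionally flipping a coin at j < k corresponds to moving the heap from k to j, or to 0), and heads combine as a disjunctive sum (two heads at the same place would cancel, matching j XOR j = 0). So the Nim-value is the XOR of the 1-indexed positions of the heads.
Face-up positions (1-indexed): [1, 2, 3, 4, 7, 8, 9, 14, 16]
XOR 0 with 1: 0 XOR 1 = 1
XOR 1 with 2: 1 XOR 2 = 3
XOR 3 with 3: 3 XOR 3 = 0
XOR 0 with 4: 0 XOR 4 = 4
XOR 4 with 7: 4 XOR 7 = 3
XOR 3 with 8: 3 XOR 8 = 11
XOR 11 with 9: 11 XOR 9 = 2
XOR 2 with 14: 2 XOR 14 = 12
XOR 12 with 16: 12 XOR 16 = 28
Nim-value = 28

28


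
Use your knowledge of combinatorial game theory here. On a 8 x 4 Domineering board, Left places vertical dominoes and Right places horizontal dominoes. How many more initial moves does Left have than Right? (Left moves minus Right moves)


Board is 8 x 4 (rows x cols).
Left (vertical) placements: (rows-1) * cols = 7 * 4 = 28
Right (horizontal) placements: rows * (cols-1) = 8 * 3 = 24
Advantage = Left - Right = 28 - 24 = 4

4


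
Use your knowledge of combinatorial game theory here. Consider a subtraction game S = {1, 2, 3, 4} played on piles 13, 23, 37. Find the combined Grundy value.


Subtraction set: {1, 2, 3, 4}
For this subtraction set, G(n) = n mod 5 (period = max + 1 = 5).
Pile 1 (size 13): G(13) = 13 mod 5 = 3
Pile 2 (size 23): G(23) = 23 mod 5 = 3
Pile 3 (size 37): G(37) = 37 mod 5 = 2
Total Grundy value = XOR of all: 3 XOR 3 XOR 2 = 2

2


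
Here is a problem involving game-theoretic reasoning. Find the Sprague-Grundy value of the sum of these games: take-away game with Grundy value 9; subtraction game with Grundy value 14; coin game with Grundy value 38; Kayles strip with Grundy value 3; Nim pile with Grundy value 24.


By the Sprague-Grundy theorem, the Grundy value of a sum of games is the XOR of individual Grundy values.
take-away game: Grundy value = 9. Running XOR: 0 XOR 9 = 9
subtraction game: Grundy value = 14. Running XOR: 9 XOR 14 = 7
coin game: Grundy value = 38. Running XOR: 7 XOR 38 = 33
Kayles strip: Grundy value = 3. Running XOR: 33 XOR 3 = 34
Nim pile: Grundy value = 24. Running XOR: 34 XOR 24 = 58
The combined Grundy value is 58.

58


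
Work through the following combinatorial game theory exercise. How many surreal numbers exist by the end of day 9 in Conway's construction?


Day 0: {|} = 0 is born. Count = 1.
Day n: the number of surreal numbers born by day n is 2^(n+1) - 1.
By day 0: 2^1 - 1 = 1
By day 1: 2^2 - 1 = 3
By day 2: 2^3 - 1 = 7
By day 3: 2^4 - 1 = 15
By day 4: 2^5 - 1 = 31
By day 5: 2^6 - 1 = 63
By day 6: 2^7 - 1 = 127
By day 7: 2^8 - 1 = 255
By day 8: 2^9 - 1 = 511
By day 9: 2^10 - 1 = 1023
By day 9: 1023 surreal numbers.

1023


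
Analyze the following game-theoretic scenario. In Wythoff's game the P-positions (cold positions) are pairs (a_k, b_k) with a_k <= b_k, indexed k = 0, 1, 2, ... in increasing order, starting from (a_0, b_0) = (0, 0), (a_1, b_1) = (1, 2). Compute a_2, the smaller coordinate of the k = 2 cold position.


By Wythoff's theorem, a_k = floor(k * phi) and b_k = floor(k * phi^2) = a_k + k, where phi = (1 + sqrt(5))/2 is the golden ratio.
phi = (1 + sqrt(5))/2 = 1.618034
k = 2
k * phi = 2 * 1.618034 = 3.236068
a_2 = floor(k * phi) = 3

3


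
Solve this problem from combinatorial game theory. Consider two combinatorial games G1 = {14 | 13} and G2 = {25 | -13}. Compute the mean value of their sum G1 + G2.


G1 = {14 | 13}, G2 = {25 | -13}
Each is a switch {a | b} with numbers a > b; its mean value is (a + b)/2, and mean value is additive over game sums: m(G1 + G2) = m(G1) + m(G2).
Mean of G1 = (14 + (13))/2 = 27/2 = 27/2
Mean of G2 = (25 + (-13))/2 = 12/2 = 6
Mean of G1 + G2 = 27/2 + 6 = 39/2

39/2


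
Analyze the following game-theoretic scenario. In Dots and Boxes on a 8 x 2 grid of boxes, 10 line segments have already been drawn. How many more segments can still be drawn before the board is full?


Grid: 8 x 2 boxes, i.e. 9 rows and 3 columns of dots.
Horizontal edges: (rows + 1) * cols = 9 * 2 = 18
Vertical edges: rows * (cols + 1) = 8 * 3 = 24
Total edges: 18 + 24 = 42
Edges drawn: 10
Remaining: 42 - 10 = 32

32


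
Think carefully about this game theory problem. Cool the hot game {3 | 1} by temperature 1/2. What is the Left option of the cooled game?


Original game: {3 | 1} (a switch {a | b} with a > b).
Cooling by t (for t below the temperature (a - b)/2 = 1) taxes each move by t: {a | b} cooled by t is {a - t | b + t}.
Cooling amount: t = 1/2
Cooled Left option: 3 - 1/2 = 5/2
Cooled Right option: 1 + 1/2 = 3/2
Cooled game: {5/2 | 3/2}
Left option = 5/2

5/2


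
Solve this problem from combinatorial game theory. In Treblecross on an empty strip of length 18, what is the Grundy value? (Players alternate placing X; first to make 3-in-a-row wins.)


Treblecross: place X on empty cells; 3-in-a-row wins.
Playing within two cells of an existing X lets the opponent win at once, so sensible play treats the cells i-2..i+2 around each X as dead. The player left with no safe cell loses, so this is a normal-play take-away game on strips of safe cells.
Placing X at cell i (0-indexed) of a strip of k safe cells leaves independent strips of sizes max(0, i-2) and max(0, k-i-3). Hence G(k) = mex{ G(max(0,i-2)) XOR G(max(0,k-i-3)) : 0 <= i < k }, with G(0) = 0.
G(1): splits (0,0):0^0=0 -> mex({0}) = 1
G(2): splits (0,0):0^0=0 -> mex({0}) = 1
G(3): splits (0,0):0^0=0 -> mex({0}) = 1
G(4): splits (0,1):0^1=1 (0,0):0^0=0 -> mex({0, 1}) = 2
G(5): splits (0,2):0^1=1 (0,1):0^1=1 (0,0):0^0=0 -> mex({0, 1}) = 2
G(6) = mex({1}) = 0
G(7) = mex({0, 1, 2}) = 3
G(8) = mex({0, 1, 2}) = 3
G(9) = mex({0, 2}) = 1
G(10) = mex({0, 2, 3}) = 1
G(11) = mex({0, 3}) = 1
G(12) = mex({1, 3}) = 0
G(13) = mex({0, 1, 2, 3}) = 4
G(14) = mex({0, 1, 2}) = 3
G(15) = mex({0, 1, 2}) = 3
G(16) = mex({0, 1, 2, 4}) = 3
G(17) = mex({0, 1, 3, 4}) = 2
G(18) = mex({0, 1, 3, 4}) = 2
Therefore G(18) = 2.

2


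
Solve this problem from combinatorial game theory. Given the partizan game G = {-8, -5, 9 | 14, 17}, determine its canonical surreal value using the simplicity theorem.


Left options: {-8, -5, 9}, max = 9
Right options: {14, 17}, min = 14
All options are numbers and max(Left) < min(Right), so by the simplicity theorem the value is the simplest (earliest-born) number strictly between 9 and 14.
Integers 10 through 13 all lie strictly between 9 and 14.
Among integers, the simplest (lowest birthday = smallest |n|; 0 is born on day 0, +-n on day n) is 10.
No non-integer in the interval can be simpler: if x is a non-integer in the interval, then floor(x) or ceil(x) also lies in the interval (the interval contains an integer), and both are proper prefixes of x's sign expansion, i.e. born earlier. So the game value is 10.
Game value = 10

10


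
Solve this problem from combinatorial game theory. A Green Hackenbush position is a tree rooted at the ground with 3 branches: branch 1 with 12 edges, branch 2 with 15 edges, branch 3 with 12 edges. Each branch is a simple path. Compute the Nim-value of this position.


The tree has 3 branches from the ground vertex.
In Green Hackenbush, the Nim-value of a simple path of length k is k.
Branch 1: length 12, Nim-value = 12
Branch 2: length 15, Nim-value = 15
Branch 3: length 12, Nim-value = 12
Total Nim-value = XOR of all branch values:
0 XOR 12 = 12
12 XOR 15 = 3
3 XOR 12 = 15
Nim-value of the tree = 15

15


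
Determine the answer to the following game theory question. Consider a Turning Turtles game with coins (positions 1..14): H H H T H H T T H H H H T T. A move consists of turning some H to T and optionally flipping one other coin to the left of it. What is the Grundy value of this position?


Coins: H H H T H H T T H H H H T T
Key fact: a single head at position k behaves exactly like a Nim heap of size k (turning it to T and optionally flipping a coin at j < k corresponds to moving the heap from k to j, or to 0), and heads combine as a disjunctive sum (two heads at the same place would cancel, matching j XOR j = 0). So the Nim-value is the XOR of the 1-indexed positions of the heads.
Face-up positions (1-indexed): [1, 2, 3, 5, 6, 9, 10, 11, 12]
XOR 0 with 1: 0 XOR 1 = 1
XOR 1 with 2: 1 XOR 2 = 3
XOR 3 with 3: 3 XOR 3 = 0
XOR 0 with 5: 0 XOR 5 = 5
XOR 5 with 6: 5 XOR 6 = 3
XOR 3 with 9: 3 XOR 9 = 10
XOR 10 with 10: 10 XOR 10 = 0
XOR 0 with 11: 0 XOR 11 = 11
XOR 11 with 12: 11 XOR 12 = 7
Nim-value = 7

7


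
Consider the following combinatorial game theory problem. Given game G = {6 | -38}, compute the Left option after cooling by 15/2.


Original game: {6 | -38} (a switch {a | b} with a > b).
Cooling by t (for t below the temperature (a - b)/2 = 22) taxes each move by t: {a | b} cooled by t is {a - t | b + t}.
Cooling amount: t = 15/2
Cooled Left option: 6 - 15/2 = -3/2
Cooled Right option: -38 + 15/2 = -61/2
Cooled game: {-3/2 | -61/2}
Left option = -3/2

-3/2


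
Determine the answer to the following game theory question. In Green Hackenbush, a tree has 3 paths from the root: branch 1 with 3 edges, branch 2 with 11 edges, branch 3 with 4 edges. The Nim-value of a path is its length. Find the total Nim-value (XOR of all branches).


The tree has 3 branches from the ground vertex.
In Green Hackenbush, the Nim-value of a simple path of length k is k.
Branch 1: length 3, Nim-value = 3
Branch 2: length 11, Nim-value = 11
Branch 3: length 4, Nim-value = 4
Total Nim-value = XOR of all branch values:
0 XOR 3 = 3
3 XOR 11 = 8
8 XOR 4 = 12
Nim-value of the tree = 12

12


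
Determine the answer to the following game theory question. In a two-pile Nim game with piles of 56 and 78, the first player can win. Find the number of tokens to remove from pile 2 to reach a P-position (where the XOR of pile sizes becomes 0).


Piles: 56 and 78
Current XOR: 56 XOR 78 = 118 (non-zero, so this is an N-position).
To make the XOR zero, we need to find a move that balances the piles.
For pile 2 (size 78): target = 78 XOR 118 = 56
We reduce pile 2 from 78 to 56.
Tokens removed: 78 - 56 = 22
Verification: 56 XOR 56 = 0

22


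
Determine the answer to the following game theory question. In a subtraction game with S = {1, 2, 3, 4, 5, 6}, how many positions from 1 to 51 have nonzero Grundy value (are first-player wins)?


Subtraction set S = {1, 2, 3, 4, 5, 6}, so G(n) = n mod 7.
G(n) = 0 when n is a multiple of 7.
Multiples of 7 in [1, 51]: 7
N-positions (nonzero Grundy) = 51 - 7 = 44

44


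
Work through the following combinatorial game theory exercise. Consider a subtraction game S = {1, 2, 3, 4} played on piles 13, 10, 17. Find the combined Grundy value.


Subtraction set: {1, 2, 3, 4}
For this subtraction set, G(n) = n mod 5 (period = max + 1 = 5).
Pile 1 (size 13): G(13) = 13 mod 5 = 3
Pile 2 (size 10): G(10) = 10 mod 5 = 0
Pile 3 (size 17): G(17) = 17 mod 5 = 2
Total Grundy value = XOR of all: 3 XOR 0 XOR 2 = 1

1


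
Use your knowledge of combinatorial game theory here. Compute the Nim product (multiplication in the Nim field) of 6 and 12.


Nim multiplication is bilinear over XOR: (u XOR v) * w = (u*w) XOR (v*w).
So we split each operand into its bit components and XOR the pairwise Nim products.
6 = 2 + 4 (as XOR of powers of 2).
12 = 4 + 8 (as XOR of powers of 2).
Using the standard Nim-product table on single bits:
  2*2 = 3,   2*4 = 8,   2*8 = 12,
  4*4 = 6,   4*8 = 11,  8*8 = 13,
and  1*x = x (identity), k*l = l*k (commutative).
Pairwise Nim products:
  2 * 4 = 8
  2 * 8 = 12
  4 * 4 = 6
  4 * 8 = 11
XOR them: 8 XOR 12 XOR 6 XOR 11 = 9.
Result: 6 * 12 = 9 (in Nim).

9


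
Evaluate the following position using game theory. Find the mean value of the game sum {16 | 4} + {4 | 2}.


G1 = {16 | 4}, G2 = {4 | 2}
Each is a switch {a | b} with numbers a > b; its mean value is (a + b)/2, and mean value is additive over game sums: m(G1 + G2) = m(G1) + m(G2).
Mean of G1 = (16 + (4))/2 = 20/2 = 10
Mean of G2 = (4 + (2))/2 = 6/2 = 3
Mean of G1 + G2 = 10 + 3 = 13

13


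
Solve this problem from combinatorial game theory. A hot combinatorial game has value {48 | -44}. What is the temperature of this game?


The game is {48 | -44}, a switch {a | b} with numbers a > b.
Cooling {a | b} by t gives {a - t | b + t}, which stops being hot when a - t = b + t, i.e. at t = (a - b)/2. So the temperature of a switch is (a - b)/2.
Temperature = (Left option - Right option) / 2
= (48 - (-44)) / 2
= 92 / 2
= 46

46


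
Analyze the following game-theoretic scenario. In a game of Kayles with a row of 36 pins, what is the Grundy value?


Kayles: a move removes 1 or 2 adjacent pins from a contiguous row.
Removing pins from a row of k leaves two independent rows (a, b) with a + b = k - 1 (one pin) or a + b = k - 2 (two pins); an end removal gives a = 0.
By Sprague-Grundy, G(k) = mex{ G(a) XOR G(b) } over all these splits. G(0) = 0.
G(1): splits (0,0):0^0=0 -> mex({0}) = 1
G(2): splits (0,1):0^1=1 (0,0):0^0=0 -> mex({0, 1}) = 2
G(3): splits (0,2):0^2=2 (1,1):1^1=0 (0,1):0^1=1 -> mex({0, 1, 2}) = 3
G(4): splits (0,3):0^3=3 (1,2):1^2=3 (0,2):0^2=2 (1,1):1^1=0 -> mex({0, 2, 3}) = 1
G(5): splits (0,4):0^1=1 (1,3):1^3=2 (2,2):2^2=0 (0,3):0^3=3 (1,2):1^2=3 -> mex({0, 1, 2, 3}) = 4
G(6) = mex({0, 1, 2, 4}) = 3
G(7) = mex({0, 1, 3, 4, 5}) = 2
G(8) = mex({0, 2, 3, 5, 6}) = 1
G(9) = mex({0, 1, 2, 3, 6, 7}) = 4
G(10) = mex({0, 1, 3, 4, 5, 7}) = 2
G(11) = mex({0, 1, 2, 3, 4, 5}) = 6
G(12) = mex({0, 1, 2, 3, 5, 6, 7}) = 4
G(13) = mex({0, 2, 3, 4, 6, 7}) = 1
G(14) = mex({0, 1, 4, 5, 6, 7}) = 2
G(15) = mex({0, 1, 2, 3, 4, 5, 6}) = 7
G(16) = mex({0, 2, 3, 5, 6, 7}) = 1
G(17) = mex({0, 1, 2, 3, 5, 6, 7}) = 4
G(18) = mex({0, 1, 2, 4, 5, 6}) = 3
G(19) = mex({0, 1, 3, 4, 5, 7}) = 2
G(20) = mex({0, 2, 3, 4, 5, 6, 7}) = 1
G(21) = mex({0, 1, 2, 3, 5, 6, 7}) = 4
G(22) = mex({0, 1, 2, 3, 4, 5, 7}) = 6
G(23) = mex({0, 1, 2, 3, 4, 5, 6}) = 7
G(24) = mex({0, 1, 2, 3, 5, 6, 7}) = 4
G(25) = mex({0, 2, 3, 4, 6, 7}) = 1
G(26) = mex({0, 1, 3, 4, 5, 6, 7}) = 2
G(27) = mex({0, 1, 2, 3, 4, 5, 6, 7}) = 8
G(28) = mex({0, 1, 2, 3, 4, 6, 7, 8}) = 5
G(29) = mex({0, 1, 2, 3, 5, 6, 7, 8, 9}) = 4
G(30) = mex({0, 1, 2, 3, 4, 5, 6, 9, 10}) = 7
G(31) = mex({0, 1, 3, 4, 5, 7, 10, 11}) = 2
G(32) = mex({0, 2, 3, 4, 5, 6, 7, 9, 11}) = 1
G(33) = mex({0, 1, 2, 3, 4, 5, 6, 7, 9, 12}) = 8
G(34) = mex({0, 1, 2, 3, 4, 5, 7, 8, 11, 12}) = 6
G(35) = mex({0, 1, 2, 3, 4, 5, 6, 8, 9, 10, 11}) = 7
G(36) = mex({0, 1, 2, 3, 5, 6, 7, 9, 10}) = 4
Therefore G(36) = 4.

4


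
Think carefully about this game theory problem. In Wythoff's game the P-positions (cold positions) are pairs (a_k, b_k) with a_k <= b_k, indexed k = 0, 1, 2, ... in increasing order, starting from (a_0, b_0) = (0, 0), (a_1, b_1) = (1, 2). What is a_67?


By Wythoff's theorem, a_k = floor(k * phi) and b_k = floor(k * phi^2) = a_k + k, where phi = (1 + sqrt(5))/2 is the golden ratio.
phi = (1 + sqrt(5))/2 = 1.618034
k = 67
k * phi = 67 * 1.618034 = 108.408277
a_67 = floor(k * phi) = 108

108


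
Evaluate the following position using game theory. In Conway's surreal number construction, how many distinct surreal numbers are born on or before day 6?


Day 0: {|} = 0 is born. Count = 1.
Day n: the number of surreal numbers born by day n is 2^(n+1) - 1.
By day 0: 2^1 - 1 = 1
By day 1: 2^2 - 1 = 3
By day 2: 2^3 - 1 = 7
By day 3: 2^4 - 1 = 15
By day 4: 2^5 - 1 = 31
By day 5: 2^6 - 1 = 63
By day 6: 2^7 - 1 = 127
By day 6: 127 surreal numbers.

127


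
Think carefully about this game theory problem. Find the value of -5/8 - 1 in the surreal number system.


x = -5/8, y = 1
Converting to common denominator: 8
x = -5/8, y = 8/8
x - y = -5/8 - 1 = -13/8

-13/8


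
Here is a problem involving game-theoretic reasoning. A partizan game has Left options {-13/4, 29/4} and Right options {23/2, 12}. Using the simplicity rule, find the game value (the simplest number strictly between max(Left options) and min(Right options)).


Left options: {-13/4, 29/4}, max = 29/4
Right options: {23/2, 12}, min = 23/2
All options are numbers and max(Left) < min(Right), so by the simplicity theorem the value is the simplest (earliest-born) number strictly between 29/4 and 23/2.
Integers 8 through 11 all lie strictly between 29/4 and 23/2.
Among integers, the simplest (lowest birthday = smallest |n|; 0 is born on day 0, +-n on day n) is 8.
No non-integer in the interval can be simpler: if x is a non-integer in the interval, then floor(x) or ceil(x) also lies in the interval (the interval contains an integer), and both are proper prefixes of x's sign expansion, i.e. born earlier. So the game value is 8.
Game value = 8

8


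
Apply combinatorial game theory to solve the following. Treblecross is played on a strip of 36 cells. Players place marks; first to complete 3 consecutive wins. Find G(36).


Treblecross: place X on empty cells; 3-in-a-row wins.
Playing within two cells of an existing X lets the opponent win at once, so sensible play treats the cells i-2..i+2 around each X as dead. The player left with no safe cell loses, so this is a normal-play take-away game on strips of safe cells.
Placing X at cell i (0-indexed) of a strip of k safe cells leaves independent strips of sizes max(0, i-2) and max(0, k-i-3). Hence G(k) = mex{ G(max(0,i-2)) XOR G(max(0,k-i-3)) : 0 <= i < k }, with G(0) = 0.
G(1): splits (0,0):0^0=0 -> mex({0}) = 1
G(2): splits (0,0):0^0=0 -> mex({0}) = 1
G(3): splits (0,0):0^0=0 -> mex({0}) = 1
G(4): splits (0,1):0^1=1 (0,0):0^0=0 -> mex({0, 1}) = 2
G(5): splits (0,2):0^1=1 (0,1):0^1=1 (0,0):0^0=0 -> mex({0, 1}) = 2
G(6) = mex({1}) = 0
G(7) = mex({0, 1, 2}) = 3
G(8) = mex({0, 1, 2}) = 3
G(9) = mex({0, 2}) = 1
G(10) = mex({0, 2, 3}) = 1
G(11) = mex({0, 3}) = 1
G(12) = mex({1, 3}) = 0
G(13) = mex({0, 1, 2, 3}) = 4
G(14) = mex({0, 1, 2}) = 3
G(15) = mex({0, 1, 2}) = 3
G(16) = mex({0, 1, 2, 4}) = 3
G(17) = mex({0, 1, 3, 4}) = 2
G(18) = mex({0, 1, 3, 4}) = 2
G(19) = mex({0, 1, 3, 5}) = 2
G(20) = mex({0, 1, 2, 3, 5}) = 4
G(21) = mex({0, 1, 2, 3, 5}) = 4
G(22) = mex({1, 2, 6}) = 0
G(23) = mex({0, 1, 2, 3, 4, 6}) = 5
G(24) = mex({0, 1, 2, 3, 4}) = 5
G(25) = mex({0, 1, 3, 4, 7}) = 2
G(26) = mex({0, 1, 3, 4, 5, 7}) = 2
G(27) = mex({0, 1, 3, 5}) = 2
G(28) = mex({0, 1, 2, 5}) = 3
G(29) = mex({0, 1, 2, 4, 5, 6}) = 3
G(30) = mex({1, 2, 4, 6}) = 0
G(31) = mex({0, 1, 2, 3, 4, 6}) = 5
G(32) = mex({1, 2, 3, 4, 7}) = 0
G(33) = mex({0, 3, 7}) = 1
G(34) = mex({0, 2, 3, 5, 7}) = 1
G(35) = mex({0, 2, 3, 5, 6}) = 1
G(36) = mex({0, 1, 2, 5, 6}) = 3
Therefore G(36) = 3.

3


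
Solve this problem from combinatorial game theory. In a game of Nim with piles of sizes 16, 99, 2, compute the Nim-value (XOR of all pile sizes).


We need the XOR (exclusive or) of all pile sizes.
After XOR-ing pile 1 (size 16): 0 XOR 16 = 16
After XOR-ing pile 2 (size 99): 16 XOR 99 = 115
After XOR-ing pile 3 (size 2): 115 XOR 2 = 113
The Nim-value of this position is 113.

113


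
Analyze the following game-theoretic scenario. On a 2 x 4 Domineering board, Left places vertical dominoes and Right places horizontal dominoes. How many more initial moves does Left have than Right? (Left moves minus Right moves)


Board is 2 x 4 (rows x cols).
Left (vertical) placements: (rows-1) * cols = 1 * 4 = 4
Right (horizontal) placements: rows * (cols-1) = 2 * 3 = 6
Advantage = Left - Right = 4 - 6 = -2

-2


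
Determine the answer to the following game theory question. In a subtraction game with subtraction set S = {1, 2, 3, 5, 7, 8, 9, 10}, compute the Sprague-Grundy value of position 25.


The subtraction set is S = {1, 2, 3, 5, 7, 8, 9, 10}.
G(k) = mex{ G(k - s) : s in S, s <= k }. We compute iteratively: G(0) = 0.
G(1) = mex({0}) = 1
G(2) = mex({0, 1}) = 2
G(3) = mex({0, 1, 2}) = 3
G(4) = mex({1, 2, 3}) = 0
G(5) = mex({0, 2, 3}) = 1
G(6) = mex({0, 1, 3}) = 2
G(7) = mex({0, 1, 2}) = 3
G(8) = mex({0, 1, 2, 3}) = 4
G(9) = mex({0, 1, 2, 3, 4}) = 5
G(10) = mex({0, 1, 2, 3, 4, 5}) = 6
G(11) = mex({0, 1, 2, 3, 4, 5, 6}) = 7
G(12) = mex({0, 1, 2, 3, 5, 6, 7}) = 4
G(13) = mex({0, 1, 2, 3, 4, 6, 7}) = 5
G(14) = mex({0, 1, 2, 3, 4, 5, 7}) = 6
G(15) = mex({1, 2, 3, 4, 5, 6}) = 0
G(16) = mex({0, 2, 3, 4, 5, 6, 7}) = 1
G(17) = mex({0, 1, 3, 4, 5, 6}) = 2
G(18) = mex({0, 1, 2, 4, 5, 6, 7}) = 3
G(19) = mex({1, 2, 3, 4, 5, 6, 7}) = 0
G(20) = mex({0, 2, 3, 4, 5, 6, 7}) = 1
G(21) = mex({0, 1, 3, 4, 5, 6, 7}) = 2
G(22) = mex({0, 1, 2, 4, 5, 6}) = 3
G(23) = mex({0, 1, 2, 3, 5, 6}) = 4
G(24) = mex({0, 1, 2, 3, 4, 6}) = 5
Observe that G(15)..G(24) = 0, 1, 2, 3, 0, 1, 2, 3, 4, 5 repeats G(0)..G(9) = 0, 1, 2, 3, 0, 1, 2, 3, 4, 5.
For k >= max(S) = 10, G(k) is determined by the previous 10 values G(k-10)..G(k-1); a window of 10 consecutive values has recurred shifted by 15, so by induction G(k + 15) = G(k) for all k >= 0: the sequence is periodic from the start with period 15.
One period: G(0..14) = 0, 1, 2, 3, 0, 1, 2, 3, 4, 5, 6, 7, 4, 5, 6.
25 mod 15 = 10, so G(25) = G(10) = 6.

6
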